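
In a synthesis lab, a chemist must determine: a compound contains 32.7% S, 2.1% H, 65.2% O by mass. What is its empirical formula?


Assume 100 g sample. Moles of each element:
  S: 32.7/32.07 = 1.02 mol
  H: 2.1/1.008 = 2.083 mol
  O: 65.2/16.0 = 4.075 mol
Divide by smallest (1.02):
  S: 1.02/1.02 = 1.0
  H: 2.083/1.02 = 2.04
  O: 4.075/1.02 = 4.0
Empirical formula: H2SO4

H2SO4


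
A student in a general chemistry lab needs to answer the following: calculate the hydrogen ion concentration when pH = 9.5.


[H+] = 10^(-pH) = 10^(-9.5)
= 3.16×10^-10 M

3.16×10^-10 M


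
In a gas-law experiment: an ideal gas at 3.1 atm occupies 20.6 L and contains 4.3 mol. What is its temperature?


PV = nRT  (R = 0.08206 L·atm/(mol·K))
T = PV/(nR) = 3.1×20.6/(4.3×0.08206)
= 63.86/0.352858
= 180.98 K

180.98 K


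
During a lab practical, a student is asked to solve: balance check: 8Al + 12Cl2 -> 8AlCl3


Equation: 8Al + 12Cl2 -> 8AlCl3
Check atoms: Al: 8=8, Cl: 24=24
Balanced

Yes, balanced


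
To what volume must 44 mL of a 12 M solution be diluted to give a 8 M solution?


C1V1 = C2V2
12 × 44 = 8 × V2
V2 = 528/8 = 66.0 mL

66.0 mL


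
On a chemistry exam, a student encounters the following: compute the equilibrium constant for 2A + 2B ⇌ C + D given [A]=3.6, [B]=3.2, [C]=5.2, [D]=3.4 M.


Kc = [C][D]/([A]^2[B]^2)
= (5.2^1 × 3.4^1)/(3.6^2 × 3.2^2)
= 17.68/132.7104
= 0.1332

0.1332


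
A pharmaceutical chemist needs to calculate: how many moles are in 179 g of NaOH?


M(NaOH) = 40.0 g/mol
n = mass/M = 179/40.0 = 4.475 mol

4.475 mol


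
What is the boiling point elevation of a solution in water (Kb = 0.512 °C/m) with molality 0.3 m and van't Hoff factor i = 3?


ΔTb = Kb × m × i
= 0.512 × 0.3 × 3
= 0.4608 °C

0.4608 °C


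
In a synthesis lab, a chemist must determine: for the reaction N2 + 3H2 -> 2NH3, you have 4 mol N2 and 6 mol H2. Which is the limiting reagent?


Mole ratio available / coefficient:
  N2: 4/1 = 4.000
  H2: 6/3 = 2.000
Smaller ratio is limiting.

H2


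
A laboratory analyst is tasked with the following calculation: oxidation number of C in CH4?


x + 4(+1) = 0, so x = -4
Oxidation number: -4

-4


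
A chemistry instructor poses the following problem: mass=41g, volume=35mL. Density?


ρ = mass/volume
= 41/35
= 1.171 g/mL

1.171 g/mL


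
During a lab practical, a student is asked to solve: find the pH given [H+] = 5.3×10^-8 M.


pH = -log10([H+]) = -log10(5.3×10^-8)
= 8 - log10(5.3)
= 8 - 0.72
= 7.28

7.28


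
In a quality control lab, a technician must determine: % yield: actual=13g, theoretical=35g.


% yield = actual/theoretical × 100
= 13/35 × 100
= 37.14%

37.14%


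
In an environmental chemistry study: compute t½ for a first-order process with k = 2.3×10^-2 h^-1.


t½ = ln2/k = 0.693147/(2.3×10^-2 h^-1)
= 30.14 h

30.14 h


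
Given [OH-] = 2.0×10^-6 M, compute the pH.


pOH = -log10([OH-]) = -log10(2.0×10^-6)
= 6 - log10(2.0) = 5.7
pH = 14 - pOH = 14 - 5.7 = 8.3

8.3


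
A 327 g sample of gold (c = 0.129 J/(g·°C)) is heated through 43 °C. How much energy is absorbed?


q = mcΔT = 327 × 0.129 × 43
= 1813.87 J

1813.87 J


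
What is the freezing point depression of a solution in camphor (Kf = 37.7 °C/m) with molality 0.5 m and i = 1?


ΔTf = Kf × m × i
= 37.7 × 0.5 × 1
= 18.85 °C

18.85 °C


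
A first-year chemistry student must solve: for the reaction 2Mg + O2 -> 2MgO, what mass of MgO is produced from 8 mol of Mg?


Mole ratio MgO:Mg = 2:2
n(MgO) = 8 × 2/2 = 8.000 mol
mass = 8.000 × 40.31 = 322.48 g

322.48 g


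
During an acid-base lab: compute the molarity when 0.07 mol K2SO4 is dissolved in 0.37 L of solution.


M = n/V = 0.07/0.37 = 0.189 mol/L

0.189 M


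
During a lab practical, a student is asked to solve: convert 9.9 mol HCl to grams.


M(HCl) = 36.46 g/mol
mass = n × M = 9.9 × 36.46 = 360.95 g

360.95 g


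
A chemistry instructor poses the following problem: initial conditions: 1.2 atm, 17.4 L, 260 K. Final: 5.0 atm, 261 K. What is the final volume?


P1V1/T1 = P2V2/T2
V2 = P1V1T2/(T1P2)
= 1.2×17.4×261/(260×5.0)
= 4.192 L

4.192 L


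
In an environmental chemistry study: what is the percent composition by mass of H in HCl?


M(HCl) = 1×1.008 + 1×35.45 = 36.458 g/mol
Mass of H = 1 × 1.008 = 1.008 g/mol
% H = 1.008/36.458 × 100 = 2.76%

2.76%


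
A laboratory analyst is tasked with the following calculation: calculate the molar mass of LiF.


M(LiF) = 1×6.94 + 1×19.0
= 6.94 + 19.0
= 25.94 g/mol

25.94 g/mol


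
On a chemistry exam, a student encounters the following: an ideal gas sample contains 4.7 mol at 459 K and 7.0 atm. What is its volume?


PV = nRT  (R = 0.08206 L·atm/(mol·K))
V = nRT/P = 4.7×0.08206×459/7.0
= 25.29 L

25.29 L


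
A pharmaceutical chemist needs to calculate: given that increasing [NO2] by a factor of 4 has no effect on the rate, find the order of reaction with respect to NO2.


rate ∝ [NO2]^n
rate ∝ [NO2]^0
Order in NO2: 0

0


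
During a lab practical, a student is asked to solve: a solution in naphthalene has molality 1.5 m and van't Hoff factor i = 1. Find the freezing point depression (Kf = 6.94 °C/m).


ΔTf = Kf × m × i
= 6.94 × 1.5 × 1
= 10.41 °C

10.41 °C


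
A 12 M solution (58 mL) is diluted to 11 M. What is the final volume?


C1V1 = C2V2
12 × 58 = 11 × V2
V2 = 696/11 = 63.27 mL

63.27 mL


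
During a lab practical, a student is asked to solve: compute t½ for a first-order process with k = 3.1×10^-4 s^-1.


t½ = ln2/k = 0.693147/(3.1×10^-4 s^-1)
= 2236 s

2236 s


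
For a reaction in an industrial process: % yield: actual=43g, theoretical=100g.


% yield = actual/theoretical × 100
= 43/100 × 100
= 43.0%

43.0%


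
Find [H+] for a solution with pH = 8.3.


[H+] = 10^(-pH) = 10^(-8.3)
= 5.01×10^-9 M

5.01×10^-9 M


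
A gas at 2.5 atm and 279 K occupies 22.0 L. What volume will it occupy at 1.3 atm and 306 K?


P1V1/T1 = P2V2/T2
V2 = P1V1T2/(T1P2)
= 2.5×22.0×306/(279×1.3)
= 46.402 L

46.402 L


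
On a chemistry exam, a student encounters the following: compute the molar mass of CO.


M(CO) = 1×12.01 + 1×16.0
= 12.01 + 16.0
= 28.01 g/mol

28.01 g/mol


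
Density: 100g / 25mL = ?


ρ = mass/volume
= 100/25
= 4.0 g/mL

4.0 g/mL


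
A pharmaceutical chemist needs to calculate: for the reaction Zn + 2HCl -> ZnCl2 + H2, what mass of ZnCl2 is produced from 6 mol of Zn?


Mole ratio ZnCl2:Zn = 1:1
n(ZnCl2) = 6 × 1/1 = 6.000 mol
mass = 6.000 × 136.28 = 817.68 g

817.68 g


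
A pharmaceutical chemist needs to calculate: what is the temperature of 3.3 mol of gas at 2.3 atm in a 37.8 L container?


PV = nRT  (R = 0.08206 L·atm/(mol·K))
T = PV/(nR) = 2.3×37.8/(3.3×0.08206)
= 86.94/0.270798
= 321.05 K

321.05 K


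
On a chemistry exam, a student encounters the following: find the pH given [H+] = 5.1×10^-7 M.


pH = -log10([H+]) = -log10(5.1×10^-7)
= 7 - log10(5.1)
= 7 - 0.71
= 6.29

6.29


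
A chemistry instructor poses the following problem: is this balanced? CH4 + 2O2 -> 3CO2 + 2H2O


Equation: CH4 + 2O2 -> 3CO2 + 2H2O
Check atoms: C: 1≠3, H: 4=4, O: 4≠8
Not balanced

No, not balanced


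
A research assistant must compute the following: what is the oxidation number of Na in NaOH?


Group 1 metal: +1
Oxidation number: +1

+1


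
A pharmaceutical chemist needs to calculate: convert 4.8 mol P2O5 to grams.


M(P2O5) = 141.94 g/mol
mass = n × M = 4.8 × 141.94 = 681.31 g

681.31 g


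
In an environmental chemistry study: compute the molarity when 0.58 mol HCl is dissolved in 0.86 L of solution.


M = n/V = 0.58/0.86 = 0.674 mol/L

0.674 M


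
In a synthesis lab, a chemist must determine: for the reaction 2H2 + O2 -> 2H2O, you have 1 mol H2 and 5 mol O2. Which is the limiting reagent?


Mole ratio available / coefficient:
  H2: 1/2 = 0.500
  O2: 5/1 = 5.000
Smaller ratio is limiting.

H2


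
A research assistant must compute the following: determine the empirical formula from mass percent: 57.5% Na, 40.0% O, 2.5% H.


Assume 100 g sample. Moles of each element:
  Na: 57.5/22.99 = 2.501 mol
  O: 40.0/16.0 = 2.5 mol
  H: 2.5/1.008 = 2.48 mol
Divide by smallest (2.48):
  Na: 2.501/2.48 = 1.01
  O: 2.5/2.48 = 1.01
  H: 2.48/2.48 = 1.0
Empirical formula: NaOH

NaOH


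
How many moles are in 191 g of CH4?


M(CH4) = 16.04 g/mol
n = mass/M = 191/16.04 = 11.9077 mol

11.9077 mol


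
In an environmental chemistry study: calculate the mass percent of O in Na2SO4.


M(Na2SO4) = 2×22.99 + 1×32.07 + 4×16.0 = 142.05 g/mol
Mass of O = 4 × 16.0 = 64.00 g/mol
% O = 64.00/142.05 × 100 = 45.05%

45.05%


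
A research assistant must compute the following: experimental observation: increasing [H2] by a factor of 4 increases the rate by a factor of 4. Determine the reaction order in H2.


rate ∝ [H2]^n
4^n = 4 → n = 1
Order in H2: 1

1


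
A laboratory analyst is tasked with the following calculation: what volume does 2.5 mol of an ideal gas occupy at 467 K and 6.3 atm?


PV = nRT  (R = 0.08206 L·atm/(mol·K))
V = nRT/P = 2.5×0.08206×467/6.3
= 15.207 L

15.207 L


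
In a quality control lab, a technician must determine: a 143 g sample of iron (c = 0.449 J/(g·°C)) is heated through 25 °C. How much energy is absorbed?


q = mcΔT = 143 × 0.449 × 25
= 1605.18 J

1605.18 J


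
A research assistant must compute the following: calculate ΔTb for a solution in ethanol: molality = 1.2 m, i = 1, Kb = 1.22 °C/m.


ΔTb = Kb × m × i
= 1.22 × 1.2 × 1
= 1.464 °C

1.464 °C


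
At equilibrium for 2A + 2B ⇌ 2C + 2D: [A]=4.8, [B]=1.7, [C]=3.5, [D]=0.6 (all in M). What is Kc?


Kc = [C]^2[D]^2/([A]^2[B]^2)
= (3.5^2 × 0.6^2)/(4.8^2 × 1.7^2)
= 4.41/66.5856
= 0.06623

0.06623


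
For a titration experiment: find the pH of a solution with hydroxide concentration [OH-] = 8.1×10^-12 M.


pOH = -log10([OH-]) = -log10(8.1×10^-12)
= 12 - log10(8.1) = 11.09
pH = 14 - pOH = 14 - 11.09 = 2.91

2.91


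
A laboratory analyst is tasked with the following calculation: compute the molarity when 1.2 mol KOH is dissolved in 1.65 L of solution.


M = n/V = 1.2/1.65 = 0.727 mol/L

0.727 M


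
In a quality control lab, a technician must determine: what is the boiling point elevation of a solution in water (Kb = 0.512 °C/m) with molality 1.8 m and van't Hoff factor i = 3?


ΔTb = Kb × m × i
= 0.512 × 1.8 × 3
= 2.7648 °C

2.7648 °C


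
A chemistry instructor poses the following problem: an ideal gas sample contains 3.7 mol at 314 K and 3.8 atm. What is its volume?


PV = nRT  (R = 0.08206 L·atm/(mol·K))
V = nRT/P = 3.7×0.08206×314/3.8
= 25.089 L

25.089 L


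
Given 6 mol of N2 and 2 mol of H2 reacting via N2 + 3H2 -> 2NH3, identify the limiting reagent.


Mole ratio available / coefficient:
  N2: 6/1 = 6.000
  H2: 2/3 = 0.667
Smaller ratio is limiting.

H2


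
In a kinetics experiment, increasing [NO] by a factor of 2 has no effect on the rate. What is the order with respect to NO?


rate ∝ [NO]^n
rate ∝ [NO]^0
Order in NO: 0

0


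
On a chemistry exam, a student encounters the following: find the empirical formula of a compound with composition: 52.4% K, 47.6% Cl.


Assume 100 g sample. Moles of each element:
  K: 52.4/39.1 = 1.34 mol
  Cl: 47.6/35.45 = 1.343 mol
Divide by smallest (1.34):
  K: 1.34/1.34 = 1.0
  Cl: 1.343/1.34 = 1.0
Empirical formula: KCl

KCl


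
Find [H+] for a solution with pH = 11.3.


[H+] = 10^(-pH) = 10^(-11.3)
= 5.01×10^-12 M

5.01×10^-12 M


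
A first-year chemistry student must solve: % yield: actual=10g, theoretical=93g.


% yield = actual/theoretical × 100
= 10/93 × 100
= 10.75%

10.75%


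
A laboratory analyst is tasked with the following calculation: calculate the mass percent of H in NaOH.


M(NaOH) = 1×22.99 + 1×16.0 + 1×1.008 = 39.998 g/mol
Mass of H = 1 × 1.008 = 1.008 g/mol
% H = 1.008/39.998 × 100 = 2.52%

2.52%


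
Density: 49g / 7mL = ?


ρ = mass/volume
= 49/7
= 7.0 g/mL

7.0 g/mL


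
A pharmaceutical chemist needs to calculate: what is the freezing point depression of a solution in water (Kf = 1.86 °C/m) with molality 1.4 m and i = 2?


ΔTf = Kf × m × i
= 1.86 × 1.4 × 2
= 5.208 °C

5.208 °C


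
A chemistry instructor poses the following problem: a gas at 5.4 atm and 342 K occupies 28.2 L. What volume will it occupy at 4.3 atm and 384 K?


P1V1/T1 = P2V2/T2
V2 = P1V1T2/(T1P2)
= 5.4×28.2×384/(342×4.3)
= 39.763 L

39.763 L


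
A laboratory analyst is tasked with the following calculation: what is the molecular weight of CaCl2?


M(CaCl2) = 1×40.08 + 2×35.45
= 40.08 + 70.9
= 110.98 g/mol

110.98 g/mol


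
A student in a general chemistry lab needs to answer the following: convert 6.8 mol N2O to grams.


M(N2O) = 44.02 g/mol
mass = n × M = 6.8 × 44.02 = 299.34 g

299.34 g


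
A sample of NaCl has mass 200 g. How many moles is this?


M(NaCl) = 58.44 g/mol
n = mass/M = 200/58.44 = 3.4223 mol

3.4223 mol


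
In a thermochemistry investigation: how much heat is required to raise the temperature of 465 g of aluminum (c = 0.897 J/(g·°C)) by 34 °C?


q = mcΔT = 465 × 0.897 × 34
= 14181.57 J

14181.57 J


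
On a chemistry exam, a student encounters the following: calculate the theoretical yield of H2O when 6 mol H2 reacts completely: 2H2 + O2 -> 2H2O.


Mole ratio H2O:H2 = 2:2
n(H2O) = 6 × 2/2 = 6.000 mol
mass = 6.000 × 18.02 = 108.12 g

108.12 g


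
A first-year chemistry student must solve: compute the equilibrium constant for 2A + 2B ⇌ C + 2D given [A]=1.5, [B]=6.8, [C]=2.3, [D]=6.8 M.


Kc = [C][D]^2/([A]^2[B]^2)
= (2.3^1 × 6.8^2)/(1.5^2 × 6.8^2)
= 106.352/104.04
= 1.022

1.022


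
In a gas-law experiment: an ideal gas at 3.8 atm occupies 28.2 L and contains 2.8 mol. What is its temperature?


PV = nRT  (R = 0.08206 L·atm/(mol·K))
T = PV/(nR) = 3.8×28.2/(2.8×0.08206)
= 107.16/0.229768
= 466.38 K

466.38 K


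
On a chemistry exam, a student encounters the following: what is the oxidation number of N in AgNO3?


(+1) + x + 3(-2) = 0, so x = +5
Oxidation number: +5

+5


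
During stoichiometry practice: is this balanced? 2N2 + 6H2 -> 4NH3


Equation: 2N2 + 6H2 -> 4NH3
Check atoms: H: 12=12, N: 4=4
Balanced

Yes, balanced


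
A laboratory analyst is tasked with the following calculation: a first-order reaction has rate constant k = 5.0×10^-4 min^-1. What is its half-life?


t½ = ln2/k = 0.693147/(5.0×10^-4 min^-1)
= 1386 min

1386 min


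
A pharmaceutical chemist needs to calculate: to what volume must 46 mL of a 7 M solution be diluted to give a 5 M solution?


C1V1 = C2V2
7 × 46 = 5 × V2
V2 = 322/5 = 64.4 mL

64.4 mL


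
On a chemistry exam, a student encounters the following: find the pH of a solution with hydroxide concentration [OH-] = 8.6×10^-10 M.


pOH = -log10([OH-]) = -log10(8.6×10^-10)
= 10 - log10(8.6) = 9.07
pH = 14 - pOH = 14 - 9.07 = 4.93

4.93


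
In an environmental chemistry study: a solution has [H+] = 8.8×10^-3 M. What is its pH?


pH = -log10([H+]) = -log10(8.8×10^-3)
= 3 - log10(8.8)
= 3 - 0.94
= 2.06

2.06


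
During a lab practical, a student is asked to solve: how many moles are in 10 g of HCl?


M(HCl) = 36.46 g/mol
n = mass/M = 10/36.46 = 0.2743 mol

0.2743 mol


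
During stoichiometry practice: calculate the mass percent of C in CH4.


M(CH4) = 1×12.01 + 4×1.008 = 16.042 g/mol
Mass of C = 1 × 12.01 = 12.01 g/mol
% C = 12.01/16.042 × 100 = 74.87%

74.87%


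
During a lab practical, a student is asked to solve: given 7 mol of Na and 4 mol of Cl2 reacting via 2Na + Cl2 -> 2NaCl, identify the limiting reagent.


Mole ratio available / coefficient:
  Na: 7/2 = 3.500
  Cl2: 4/1 = 4.000
Smaller ratio is limiting.

Na


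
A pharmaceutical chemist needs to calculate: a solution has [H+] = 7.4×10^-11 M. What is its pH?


pH = -log10([H+]) = -log10(7.4×10^-11)
= 11 - log10(7.4)
= 11 - 0.87
= 10.13

10.13


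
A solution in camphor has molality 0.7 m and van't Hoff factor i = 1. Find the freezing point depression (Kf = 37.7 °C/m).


ΔTf = Kf × m × i
= 37.7 × 0.7 × 1
= 26.39 °C

26.39 °C


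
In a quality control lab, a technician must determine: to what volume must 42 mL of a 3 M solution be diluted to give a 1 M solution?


C1V1 = C2V2
3 × 42 = 1 × V2
V2 = 126/1 = 126.0 mL

126.0 mL


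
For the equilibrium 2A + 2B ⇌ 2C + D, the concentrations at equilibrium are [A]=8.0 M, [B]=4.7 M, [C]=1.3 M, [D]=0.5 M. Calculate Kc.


Kc = [C]^2[D]/([A]^2[B]^2)
= (1.3^2 × 0.5^1)/(8.0^2 × 4.7^2)
= 0.845/1413.76
= 5.977×10^-4

5.977×10^-4


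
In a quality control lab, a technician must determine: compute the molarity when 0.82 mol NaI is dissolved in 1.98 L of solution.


M = n/V = 0.82/1.98 = 0.414 mol/L

0.414 M


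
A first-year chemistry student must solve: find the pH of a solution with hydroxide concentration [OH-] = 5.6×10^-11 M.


pOH = -log10([OH-]) = -log10(5.6×10^-11)
= 11 - log10(5.6) = 10.25
pH = 14 - pOH = 14 - 10.25 = 3.75

3.75


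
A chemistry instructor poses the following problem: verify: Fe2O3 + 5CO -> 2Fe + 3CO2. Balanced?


Equation: Fe2O3 + 5CO -> 2Fe + 3CO2
Check atoms: C: 5≠3, Fe: 2=2, O: 8≠6
Not balanced

No, not balanced


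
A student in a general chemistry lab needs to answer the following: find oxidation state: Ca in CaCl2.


Group 2 metal: +2
Oxidation number: +2

+2


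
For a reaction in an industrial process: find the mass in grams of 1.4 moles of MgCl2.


M(MgCl2) = 95.21 g/mol
mass = n × M = 1.4 × 95.21 = 133.29 g

133.29 g


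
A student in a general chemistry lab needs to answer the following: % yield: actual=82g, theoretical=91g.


% yield = actual/theoretical × 100
= 82/91 × 100
= 90.11%

90.11%


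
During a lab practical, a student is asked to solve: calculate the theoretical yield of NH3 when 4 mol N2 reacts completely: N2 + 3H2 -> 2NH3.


Mole ratio NH3:N2 = 2:1
n(NH3) = 4 × 2/1 = 8.000 mol
mass = 8.000 × 17.03 = 136.24 g

136.24 g


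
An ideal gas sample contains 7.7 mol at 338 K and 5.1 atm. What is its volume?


PV = nRT  (R = 0.08206 L·atm/(mol·K))
V = nRT/P = 7.7×0.08206×338/5.1
= 41.876 L

41.876 L


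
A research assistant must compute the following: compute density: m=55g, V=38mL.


ρ = mass/volume
= 55/38
= 1.447 g/mL

1.447 g/mL


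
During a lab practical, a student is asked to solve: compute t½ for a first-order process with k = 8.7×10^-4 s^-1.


t½ = ln2/k = 0.693147/(8.7×10^-4 s^-1)
= 796.7 s

796.7 s


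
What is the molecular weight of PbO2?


M(PbO2) = 1×207.2 + 2×16.0
= 207.2 + 32.0
= 239.2 g/mol

239.2 g/mol


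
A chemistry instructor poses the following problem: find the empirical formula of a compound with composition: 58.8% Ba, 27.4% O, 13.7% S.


Assume 100 g sample. Moles of each element:
  Ba: 58.8/137.33 = 0.428 mol
  O: 27.4/16.0 = 1.712 mol
  S: 13.7/32.07 = 0.427 mol
Divide by smallest (0.427):
  Ba: 0.428/0.427 = 1.0
  O: 1.712/0.427 = 4.01
  S: 0.427/0.427 = 1.0
Empirical formula: BaSO4

BaSO4


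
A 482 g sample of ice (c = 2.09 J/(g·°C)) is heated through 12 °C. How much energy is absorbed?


q = mcΔT = 482 × 2.09 × 12
= 12088.56 J

12088.56 J


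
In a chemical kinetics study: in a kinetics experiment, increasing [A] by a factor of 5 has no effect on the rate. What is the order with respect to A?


rate ∝ [A]^n
rate ∝ [A]^0
Order in A: 0

0


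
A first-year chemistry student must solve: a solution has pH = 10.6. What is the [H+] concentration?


[H+] = 10^(-pH) = 10^(-10.6)
= 2.51×10^-11 M

2.51×10^-11 M


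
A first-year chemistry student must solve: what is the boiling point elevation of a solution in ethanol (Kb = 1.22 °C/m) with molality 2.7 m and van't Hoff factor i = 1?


ΔTb = Kb × m × i
= 1.22 × 2.7 × 1
= 3.294 °C

3.294 °C


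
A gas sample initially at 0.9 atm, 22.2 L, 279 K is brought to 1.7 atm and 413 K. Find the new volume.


P1V1/T1 = P2V2/T2
V2 = P1V1T2/(T1P2)
= 0.9×22.2×413/(279×1.7)
= 17.398 L

17.398 L


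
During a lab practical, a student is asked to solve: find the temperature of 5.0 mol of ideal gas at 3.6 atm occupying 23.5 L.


PV = nRT  (R = 0.08206 L·atm/(mol·K))
T = PV/(nR) = 3.6×23.5/(5.0×0.08206)
= 84.60/0.410300
= 206.19 K

206.19 K


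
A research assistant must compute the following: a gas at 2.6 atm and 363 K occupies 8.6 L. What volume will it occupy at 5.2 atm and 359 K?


P1V1/T1 = P2V2/T2
V2 = P1V1T2/(T1P2)
= 2.6×8.6×359/(363×5.2)
= 4.253 L

4.253 L


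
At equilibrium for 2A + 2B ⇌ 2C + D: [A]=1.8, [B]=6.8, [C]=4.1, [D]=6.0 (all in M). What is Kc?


Kc = [C]^2[D]/([A]^2[B]^2)
= (4.1^2 × 6.0^1)/(1.8^2 × 6.8^2)
= 100.86/149.8176
= 0.6732

0.6732


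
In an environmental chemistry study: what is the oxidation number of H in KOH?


H is +1 with nonmetals
Oxidation number: +1

+1


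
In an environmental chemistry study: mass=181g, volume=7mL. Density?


ρ = mass/volume
= 181/7
= 25.857 g/mL

25.857 g/mL


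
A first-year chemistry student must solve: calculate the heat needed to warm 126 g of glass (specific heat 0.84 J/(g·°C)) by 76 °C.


q = mcΔT = 126 × 0.84 × 76
= 8043.84 J

8043.84 J


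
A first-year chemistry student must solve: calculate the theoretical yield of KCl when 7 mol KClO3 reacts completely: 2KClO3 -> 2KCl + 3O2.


Mole ratio KCl:KClO3 = 2:2
n(KCl) = 7 × 2/2 = 7.000 mol
mass = 7.000 × 74.55 = 521.85 g

521.85 g


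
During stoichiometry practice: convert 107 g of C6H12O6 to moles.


M(C6H12O6) = 180.16 g/mol
n = mass/M = 107/180.16 = 0.5939 mol

0.5939 mol


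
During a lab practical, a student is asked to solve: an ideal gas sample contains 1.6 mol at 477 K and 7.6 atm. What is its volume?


PV = nRT  (R = 0.08206 L·atm/(mol·K))
V = nRT/P = 1.6×0.08206×477/7.6
= 8.241 L

8.241 L


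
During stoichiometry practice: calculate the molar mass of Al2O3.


M(Al2O3) = 2×26.98 + 3×16.0
= 53.96 + 48.0
= 101.96 g/mol

101.96 g/mol


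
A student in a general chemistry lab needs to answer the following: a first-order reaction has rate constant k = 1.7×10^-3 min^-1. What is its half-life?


t½ = ln2/k = 0.693147/(1.7×10^-3 min^-1)
= 407.7 min

407.7 min


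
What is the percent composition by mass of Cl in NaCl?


M(NaCl) = 1×22.99 + 1×35.45 = 58.44 g/mol
Mass of Cl = 1 × 35.45 = 35.45 g/mol
% Cl = 35.45/58.44 × 100 = 60.66%

60.66%


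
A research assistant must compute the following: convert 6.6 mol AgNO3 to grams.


M(AgNO3) = 169.88 g/mol
mass = n × M = 6.6 × 169.88 = 1121.21 g

1121.21 g


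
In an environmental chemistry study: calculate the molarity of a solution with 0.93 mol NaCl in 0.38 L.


M = n/V = 0.93/0.38 = 2.447 mol/L

2.447 M


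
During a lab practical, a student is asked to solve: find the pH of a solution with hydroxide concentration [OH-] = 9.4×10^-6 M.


pOH = -log10([OH-]) = -log10(9.4×10^-6)
= 6 - log10(9.4) = 5.03
pH = 14 - pOH = 14 - 5.03 = 8.97

8.97


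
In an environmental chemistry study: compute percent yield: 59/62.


% yield = actual/theoretical × 100
= 59/62 × 100
= 95.16%

95.16%


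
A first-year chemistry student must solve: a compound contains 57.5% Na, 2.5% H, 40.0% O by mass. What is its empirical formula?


Assume 100 g sample. Moles of each element:
  Na: 57.5/22.99 = 2.501 mol
  H: 2.5/1.008 = 2.48 mol
  O: 40.0/16.0 = 2.5 mol
Divide by smallest (2.48):
  Na: 2.501/2.48 = 1.01
  H: 2.48/2.48 = 1.0
  O: 2.5/2.48 = 1.01
Empirical formula: NaOH

NaOH


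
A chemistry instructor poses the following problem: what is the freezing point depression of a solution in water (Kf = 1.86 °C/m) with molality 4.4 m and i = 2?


ΔTf = Kf × m × i
= 1.86 × 4.4 × 2
= 16.368 °C

16.368 °C


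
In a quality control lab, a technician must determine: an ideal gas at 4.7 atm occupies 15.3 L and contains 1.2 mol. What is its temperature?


PV = nRT  (R = 0.08206 L·atm/(mol·K))
T = PV/(nR) = 4.7×15.3/(1.2×0.08206)
= 71.91/0.098472
= 730.26 K

730.26 K


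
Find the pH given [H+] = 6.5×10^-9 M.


pH = -log10([H+]) = -log10(6.5×10^-9)
= 9 - log10(6.5)
= 9 - 0.81
= 8.19

8.19


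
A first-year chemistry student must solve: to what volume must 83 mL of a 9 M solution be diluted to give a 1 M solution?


C1V1 = C2V2
9 × 83 = 1 × V2
V2 = 747/1 = 747.0 mL

747.0 mL


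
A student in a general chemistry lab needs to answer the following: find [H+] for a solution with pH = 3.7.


[H+] = 10^(-pH) = 10^(-3.7)
= 2.0×10^-4 M

2.0×10^-4 M


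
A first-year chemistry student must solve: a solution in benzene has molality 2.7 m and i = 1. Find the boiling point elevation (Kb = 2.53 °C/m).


ΔTb = Kb × m × i
= 2.53 × 2.7 × 1
= 6.831 °C

6.831 °C


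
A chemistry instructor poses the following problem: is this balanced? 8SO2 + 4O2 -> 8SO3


Equation: 8SO2 + 4O2 -> 8SO3
Check atoms: O: 24=24, S: 8=8
Balanced

Yes, balanced


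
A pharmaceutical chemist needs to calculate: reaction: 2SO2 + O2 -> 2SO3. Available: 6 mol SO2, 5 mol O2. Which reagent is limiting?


Mole ratio available / coefficient:
  SO2: 6/2 = 3.000
  O2: 5/1 = 5.000
Smaller ratio is limiting.

SO2


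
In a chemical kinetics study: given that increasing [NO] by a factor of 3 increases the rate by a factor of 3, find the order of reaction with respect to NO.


rate ∝ [NO]^n
3^n = 3 → n = 1
Order in NO: 1

1


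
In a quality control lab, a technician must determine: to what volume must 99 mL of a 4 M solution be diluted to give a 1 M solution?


C1V1 = C2V2
4 × 99 = 1 × V2
V2 = 396/1 = 396.0 mL

396.0 mL


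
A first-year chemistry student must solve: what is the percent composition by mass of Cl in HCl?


M(HCl) = 1×1.008 + 1×35.45 = 36.458 g/mol
Mass of Cl = 1 × 35.45 = 35.45 g/mol
% Cl = 35.45/36.458 × 100 = 97.24%

97.24%


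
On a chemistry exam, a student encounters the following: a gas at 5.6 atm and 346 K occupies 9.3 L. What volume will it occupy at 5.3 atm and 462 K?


P1V1/T1 = P2V2/T2
V2 = P1V1T2/(T1P2)
= 5.6×9.3×462/(346×5.3)
= 13.121 L

13.121 L


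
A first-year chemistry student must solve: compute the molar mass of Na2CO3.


M(Na2CO3) = 2×22.99 + 1×12.01 + 3×16.0
= 45.98 + 12.01 + 48.0
= 105.99 g/mol

105.99 g/mol


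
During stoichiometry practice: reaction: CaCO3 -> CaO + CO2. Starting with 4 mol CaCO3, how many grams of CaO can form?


Mole ratio CaO:CaCO3 = 1:1
n(CaO) = 4 × 1/1 = 4.000 mol
mass = 4.000 × 56.08 = 224.32 g

224.32 g


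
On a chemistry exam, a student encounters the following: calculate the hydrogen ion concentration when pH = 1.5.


[H+] = 10^(-pH) = 10^(-1.5)
= 3.16×10^-2 M

3.16×10^-2 M


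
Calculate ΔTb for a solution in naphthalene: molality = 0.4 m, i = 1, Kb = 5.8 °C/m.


ΔTb = Kb × m × i
= 5.8 × 0.4 × 1
= 2.32 °C

2.32 °C


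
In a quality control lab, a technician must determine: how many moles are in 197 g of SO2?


M(SO2) = 64.07 g/mol
n = mass/M = 197/64.07 = 3.0748 mol

3.0748 mol


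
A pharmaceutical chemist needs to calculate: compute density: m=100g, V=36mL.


ρ = mass/volume
= 100/36
= 2.778 g/mL

2.778 g/mL


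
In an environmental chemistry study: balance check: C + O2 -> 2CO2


Equation: C + O2 -> 2CO2
Check atoms: C: 1≠2, O: 2≠4
Not balanced

No, not balanced


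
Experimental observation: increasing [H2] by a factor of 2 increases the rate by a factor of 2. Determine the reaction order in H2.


rate ∝ [H2]^n
2^n = 2 → n = 1
Order in H2: 1

1


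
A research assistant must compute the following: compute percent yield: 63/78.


% yield = actual/theoretical × 100
= 63/78 × 100
= 80.77%

80.77%


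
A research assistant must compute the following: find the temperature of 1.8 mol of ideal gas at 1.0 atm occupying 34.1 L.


PV = nRT  (R = 0.08206 L·atm/(mol·K))
T = PV/(nR) = 1.0×34.1/(1.8×0.08206)
= 34.10/0.147708
= 230.86 K

230.86 K


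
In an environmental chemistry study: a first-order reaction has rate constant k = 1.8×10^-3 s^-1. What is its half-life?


t½ = ln2/k = 0.693147/(1.8×10^-3 s^-1)
= 385.1 s

385.1 s


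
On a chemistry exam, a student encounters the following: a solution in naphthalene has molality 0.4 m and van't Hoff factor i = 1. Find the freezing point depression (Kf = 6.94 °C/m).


ΔTf = Kf × m × i
= 6.94 × 0.4 × 1
= 2.776 °C

2.776 °C


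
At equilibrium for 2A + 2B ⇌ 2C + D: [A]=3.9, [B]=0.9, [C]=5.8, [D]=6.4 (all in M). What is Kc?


Kc = [C]^2[D]/([A]^2[B]^2)
= (5.8^2 × 6.4^1)/(3.9^2 × 0.9^2)
= 215.296/12.3201
= 17.48

17.48


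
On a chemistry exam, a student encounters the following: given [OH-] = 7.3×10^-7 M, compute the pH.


pOH = -log10([OH-]) = -log10(7.3×10^-7)
= 7 - log10(7.3) = 6.14
pH = 14 - pOH = 14 - 6.14 = 7.86

7.86


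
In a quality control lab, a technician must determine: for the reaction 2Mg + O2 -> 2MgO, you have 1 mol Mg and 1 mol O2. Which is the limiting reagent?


Mole ratio available / coefficient:
  Mg: 1/2 = 0.500
  O2: 1/1 = 1.000
Smaller ratio is limiting.

Mg


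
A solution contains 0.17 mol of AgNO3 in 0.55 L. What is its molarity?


M = n/V = 0.17/0.55 = 0.309 mol/L

0.309 M


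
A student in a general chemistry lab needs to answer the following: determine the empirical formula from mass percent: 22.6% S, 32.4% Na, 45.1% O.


Assume 100 g sample. Moles of each element:
  S: 22.6/32.07 = 0.705 mol
  Na: 32.4/22.99 = 1.409 mol
  O: 45.1/16.0 = 2.819 mol
Divide by smallest (0.705):
  S: 0.705/0.705 = 1.0
  Na: 1.409/0.705 = 2.0
  O: 2.819/0.705 = 4.0
Empirical formula: Na2SO4

Na2SO4


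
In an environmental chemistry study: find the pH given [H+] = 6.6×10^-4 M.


pH = -log10([H+]) = -log10(6.6×10^-4)
= 4 - log10(6.6)
= 4 - 0.82
= 3.18

3.18


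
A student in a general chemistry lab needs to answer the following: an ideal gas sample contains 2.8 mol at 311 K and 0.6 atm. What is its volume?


PV = nRT  (R = 0.08206 L·atm/(mol·K))
V = nRT/P = 2.8×0.08206×311/0.6
= 119.096 L

119.096 L


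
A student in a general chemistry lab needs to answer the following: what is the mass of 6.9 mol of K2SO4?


M(K2SO4) = 174.27 g/mol
mass = n × M = 6.9 × 174.27 = 1202.46 g

1202.46 g


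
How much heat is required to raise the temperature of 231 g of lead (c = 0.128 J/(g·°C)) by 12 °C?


q = mcΔT = 231 × 0.128 × 12
= 354.82 J

354.82 J


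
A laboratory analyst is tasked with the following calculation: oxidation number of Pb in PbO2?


x + 2(-2) = 0, so x = +4
Oxidation number: +4

+4


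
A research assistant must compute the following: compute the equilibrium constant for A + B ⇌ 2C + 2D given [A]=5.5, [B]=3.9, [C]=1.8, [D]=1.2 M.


Kc = [C]^2[D]^2/([A][B])
= (1.8^2 × 1.2^2)/(5.5^1 × 3.9^1)
= 4.6656/21.45
= 0.2175

0.2175


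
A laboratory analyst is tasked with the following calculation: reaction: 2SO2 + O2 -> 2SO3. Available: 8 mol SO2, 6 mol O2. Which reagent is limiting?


Mole ratio available / coefficient:
  SO2: 8/2 = 4.000
  O2: 6/1 = 6.000
Smaller ratio is limiting.

SO2


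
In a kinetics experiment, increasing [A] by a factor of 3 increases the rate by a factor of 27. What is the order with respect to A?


rate ∝ [A]^n
3^n = 27 → n = 3
Order in A: 3

3


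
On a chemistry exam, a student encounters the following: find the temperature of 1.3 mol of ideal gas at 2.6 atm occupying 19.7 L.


PV = nRT  (R = 0.08206 L·atm/(mol·K))
T = PV/(nR) = 2.6×19.7/(1.3×0.08206)
= 51.22/0.106678
= 480.14 K

480.14 K


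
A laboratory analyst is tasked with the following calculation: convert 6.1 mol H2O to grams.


M(H2O) = 18.02 g/mol
mass = n × M = 6.1 × 18.02 = 109.92 g

109.92 g


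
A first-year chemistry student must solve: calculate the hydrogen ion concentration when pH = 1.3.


[H+] = 10^(-pH) = 10^(-1.3)
= 5.01×10^-2 M

5.01×10^-2 M


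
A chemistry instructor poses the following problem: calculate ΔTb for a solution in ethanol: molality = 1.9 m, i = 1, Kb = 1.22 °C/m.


ΔTb = Kb × m × i
= 1.22 × 1.9 × 1
= 2.318 °C

2.318 °C


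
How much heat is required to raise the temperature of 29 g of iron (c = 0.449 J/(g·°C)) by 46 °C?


q = mcΔT = 29 × 0.449 × 46
= 598.97 J

598.97 J


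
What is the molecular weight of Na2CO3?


M(Na2CO3) = 2×22.99 + 1×12.01 + 3×16.0
= 45.98 + 12.01 + 48.0
= 105.99 g/mol

105.99 g/mol


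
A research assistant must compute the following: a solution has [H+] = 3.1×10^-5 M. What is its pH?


pH = -log10([H+]) = -log10(3.1×10^-5)
= 5 - log10(3.1)
= 5 - 0.49
= 4.51

4.51


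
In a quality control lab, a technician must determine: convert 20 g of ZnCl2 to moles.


M(ZnCl2) = 136.28 g/mol
n = mass/M = 20/136.28 = 0.1468 mol

0.1468 mol


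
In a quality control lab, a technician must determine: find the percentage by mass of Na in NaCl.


M(NaCl) = 1×22.99 + 1×35.45 = 58.44 g/mol
Mass of Na = 1 × 22.99 = 22.99 g/mol
% Na = 22.99/58.44 × 100 = 39.34%

39.34%


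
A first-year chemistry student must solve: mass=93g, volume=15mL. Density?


ρ = mass/volume
= 93/15
= 6.2 g/mL

6.2 g/mL


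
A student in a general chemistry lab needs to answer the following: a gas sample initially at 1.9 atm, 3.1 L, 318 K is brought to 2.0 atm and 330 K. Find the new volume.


P1V1/T1 = P2V2/T2
V2 = P1V1T2/(T1P2)
= 1.9×3.1×330/(318×2.0)
= 3.056 L

3.056 L


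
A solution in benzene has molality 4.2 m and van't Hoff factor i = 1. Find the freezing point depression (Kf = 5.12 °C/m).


ΔTf = Kf × m × i
= 5.12 × 4.2 × 1
= 21.504 °C

21.504 °C


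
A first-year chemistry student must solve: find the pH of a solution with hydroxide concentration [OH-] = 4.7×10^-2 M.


pOH = -log10([OH-]) = -log10(4.7×10^-2)
= 2 - log10(4.7) = 1.33
pH = 14 - pOH = 14 - 1.33 = 12.67

12.67


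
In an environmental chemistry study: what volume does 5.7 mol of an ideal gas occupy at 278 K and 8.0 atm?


PV = nRT  (R = 0.08206 L·atm/(mol·K))
V = nRT/P = 5.7×0.08206×278/8.0
= 16.254 L

16.254 L


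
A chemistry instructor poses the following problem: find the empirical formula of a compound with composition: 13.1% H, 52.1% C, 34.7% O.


Assume 100 g sample. Moles of each element:
  H: 13.1/1.008 = 12.996 mol
  C: 52.1/12.01 = 4.338 mol
  O: 34.7/16.0 = 2.169 mol
Divide by smallest (2.169):
  H: 12.996/2.169 = 5.99
  C: 4.338/2.169 = 2.0
  O: 2.169/2.169 = 1.0
Empirical formula: C2H6O

C2H6O


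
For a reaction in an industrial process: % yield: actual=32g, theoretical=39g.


% yield = actual/theoretical × 100
= 32/39 × 100
= 82.05%

82.05%


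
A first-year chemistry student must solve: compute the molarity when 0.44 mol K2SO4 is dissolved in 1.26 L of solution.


M = n/V = 0.44/1.26 = 0.349 mol/L

0.349 M


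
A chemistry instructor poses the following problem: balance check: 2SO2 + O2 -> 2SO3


Equation: 2SO2 + O2 -> 2SO3
Check atoms: O: 6=6, S: 2=2
Balanced

Yes, balanced


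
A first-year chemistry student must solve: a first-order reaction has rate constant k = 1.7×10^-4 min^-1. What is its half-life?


t½ = ln2/k = 0.693147/(1.7×10^-4 min^-1)
= 4077 min

4077 min


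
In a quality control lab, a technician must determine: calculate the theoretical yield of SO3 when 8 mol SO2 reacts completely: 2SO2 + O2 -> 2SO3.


Mole ratio SO3:SO2 = 2:2
n(SO3) = 8 × 2/2 = 8.000 mol
mass = 8.000 × 80.07 = 640.56 g

640.56 g


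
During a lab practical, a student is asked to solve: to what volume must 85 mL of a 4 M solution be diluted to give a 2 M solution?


C1V1 = C2V2
4 × 85 = 2 × V2
V2 = 340/2 = 170.0 mL

170.0 mL


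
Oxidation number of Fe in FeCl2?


x + 2(-1) = 0, so x = +2
Oxidation number: +2

+2


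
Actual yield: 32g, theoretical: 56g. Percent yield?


% yield = actual/theoretical × 100
= 32/56 × 100
= 57.14%

57.14%


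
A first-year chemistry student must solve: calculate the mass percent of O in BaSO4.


M(BaSO4) = 1×137.33 + 1×32.07 + 4×16.0 = 233.40 g/mol
Mass of O = 4 × 16.0 = 64.00 g/mol
% O = 64.00/233.40 × 100 = 27.42%

27.42%


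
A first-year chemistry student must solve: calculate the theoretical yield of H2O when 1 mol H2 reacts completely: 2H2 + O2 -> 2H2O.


Mole ratio H2O:H2 = 2:2
n(H2O) = 1 × 2/2 = 1.000 mol
mass = 1.000 × 18.02 = 18.02 g

18.02 g


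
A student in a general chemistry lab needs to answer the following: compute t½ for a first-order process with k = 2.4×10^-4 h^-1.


t½ = ln2/k = 0.693147/(2.4×10^-4 h^-1)
= 2888 h

2888 h


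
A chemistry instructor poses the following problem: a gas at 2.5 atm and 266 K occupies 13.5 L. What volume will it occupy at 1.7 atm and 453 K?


P1V1/T1 = P2V2/T2
V2 = P1V1T2/(T1P2)
= 2.5×13.5×453/(266×1.7)
= 33.81 L

33.81 L


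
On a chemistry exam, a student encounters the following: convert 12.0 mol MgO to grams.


M(MgO) = 40.31 g/mol
mass = n × M = 12.0 × 40.31 = 483.72 g

483.72 g


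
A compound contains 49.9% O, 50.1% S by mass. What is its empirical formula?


Assume 100 g sample. Moles of each element:
  O: 49.9/16.0 = 3.119 mol
  S: 50.1/32.07 = 1.562 mol
Divide by smallest (1.562):
  O: 3.119/1.562 = 2.0
  S: 1.562/1.562 = 1.0
Empirical formula: SO2

SO2


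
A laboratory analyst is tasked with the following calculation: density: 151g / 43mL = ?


ρ = mass/volume
= 151/43
= 3.512 g/mL

3.512 g/mL


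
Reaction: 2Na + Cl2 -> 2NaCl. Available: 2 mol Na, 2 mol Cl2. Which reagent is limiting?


Mole ratio available / coefficient:
  Na: 2/2 = 1.000
  Cl2: 2/1 = 2.000
Smaller ratio is limiting.

Na


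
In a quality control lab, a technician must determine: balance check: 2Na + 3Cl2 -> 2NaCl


Equation: 2Na + 3Cl2 -> 2NaCl
Check atoms: Cl: 6≠2, Na: 2=2
Not balanced

No, not balanced


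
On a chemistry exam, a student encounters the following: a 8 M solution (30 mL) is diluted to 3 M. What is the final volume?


C1V1 = C2V2
8 × 30 = 3 × V2
V2 = 240/3 = 80.0 mL

80.0 mL


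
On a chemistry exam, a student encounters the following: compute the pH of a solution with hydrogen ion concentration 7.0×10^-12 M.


pH = -log10([H+]) = -log10(7.0×10^-12)
= 12 - log10(7.0)
= 12 - 0.85
= 11.15

11.15


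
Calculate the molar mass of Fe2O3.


M(Fe2O3) = 2×55.85 + 3×16.0
= 111.7 + 48.0
= 159.7 g/mol

159.7 g/mol


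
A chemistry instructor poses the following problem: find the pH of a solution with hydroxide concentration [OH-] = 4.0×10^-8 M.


pOH = -log10([OH-]) = -log10(4.0×10^-8)
= 8 - log10(4.0) = 7.4
pH = 14 - pOH = 14 - 7.4 = 6.6

6.6


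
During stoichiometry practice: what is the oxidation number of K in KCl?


Group 1 metal: +1
Oxidation number: +1

+1


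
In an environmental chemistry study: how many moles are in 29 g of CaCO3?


M(CaCO3) = 100.09 g/mol
n = mass/M = 29/100.09 = 0.2897 mol

0.2897 mol


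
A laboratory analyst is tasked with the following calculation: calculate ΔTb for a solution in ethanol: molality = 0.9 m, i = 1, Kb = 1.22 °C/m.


ΔTb = Kb × m × i
= 1.22 × 0.9 × 1
= 1.098 °C

1.098 °C


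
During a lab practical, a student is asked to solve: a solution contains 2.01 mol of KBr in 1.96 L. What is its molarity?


M = n/V = 2.01/1.96 = 1.026 mol/L

1.026 M
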